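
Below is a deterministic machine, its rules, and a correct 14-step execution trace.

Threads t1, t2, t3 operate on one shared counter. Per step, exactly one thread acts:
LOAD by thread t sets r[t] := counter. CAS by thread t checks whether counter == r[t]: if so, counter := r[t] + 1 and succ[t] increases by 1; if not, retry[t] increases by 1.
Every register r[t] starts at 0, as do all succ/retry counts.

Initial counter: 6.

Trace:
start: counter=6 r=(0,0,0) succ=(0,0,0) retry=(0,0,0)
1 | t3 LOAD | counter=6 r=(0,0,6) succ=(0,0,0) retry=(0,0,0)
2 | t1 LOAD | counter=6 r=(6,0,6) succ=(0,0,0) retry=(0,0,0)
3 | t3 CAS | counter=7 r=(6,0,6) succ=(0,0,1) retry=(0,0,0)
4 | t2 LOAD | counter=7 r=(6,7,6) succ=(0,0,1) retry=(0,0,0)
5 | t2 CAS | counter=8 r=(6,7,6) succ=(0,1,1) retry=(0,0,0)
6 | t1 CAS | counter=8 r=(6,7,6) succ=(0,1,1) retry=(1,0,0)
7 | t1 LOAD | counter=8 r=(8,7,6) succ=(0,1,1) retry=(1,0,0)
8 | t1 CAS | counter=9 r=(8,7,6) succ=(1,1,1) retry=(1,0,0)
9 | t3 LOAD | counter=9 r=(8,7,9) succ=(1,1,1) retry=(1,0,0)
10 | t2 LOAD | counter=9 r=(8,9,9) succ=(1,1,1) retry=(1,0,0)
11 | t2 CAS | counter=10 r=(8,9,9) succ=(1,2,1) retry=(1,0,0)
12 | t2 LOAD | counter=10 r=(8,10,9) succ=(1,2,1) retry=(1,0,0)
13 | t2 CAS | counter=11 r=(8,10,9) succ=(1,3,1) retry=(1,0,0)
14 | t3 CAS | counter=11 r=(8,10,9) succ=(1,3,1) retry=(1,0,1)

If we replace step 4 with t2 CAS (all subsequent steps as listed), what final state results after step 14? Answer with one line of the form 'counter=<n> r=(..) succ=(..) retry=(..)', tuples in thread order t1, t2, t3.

(re-executing from step 4 with the substitution; state before step 4: counter=7 r=(6,0,6) succ=(0,0,1) retry=(0,0,0))
4 | t2 CAS | counter=7 r=(6,0,6) succ=(0,0,1) retry=(0,1,0)
5 | t2 CAS | counter=7 r=(6,0,6) succ=(0,0,1) retry=(0,2,0)
6 | t1 CAS | counter=7 r=(6,0,6) succ=(0,0,1) retry=(1,2,0)
7 | t1 LOAD | counter=7 r=(7,0,6) succ=(0,0,1) retry=(1,2,0)
8 | t1 CAS | counter=8 r=(7,0,6) succ=(1,0,1) retry=(1,2,0)
9 | t3 LOAD | counter=8 r=(7,0,8) succ=(1,0,1) retry=(1,2,0)
10 | t2 LOAD | counter=8 r=(7,8,8) succ=(1,0,1) retry=(1,2,0)
11 | t2 CAS | counter=9 r=(7,8,8) succ=(1,1,1) retry=(1,2,0)
12 | t2 LOAD | counter=9 r=(7,9,8) succ=(1,1,1) retry=(1,2,0)
13 | t2 CAS | counter=10 r=(7,9,8) succ=(1,2,1) retry=(1,2,0)
14 | t3 CAS | counter=10 r=(7,9,8) succ=(1,2,1) retry=(1,2,1)

counter=10 r=(7,9,8) succ=(1,2,1) retry=(1,2,1)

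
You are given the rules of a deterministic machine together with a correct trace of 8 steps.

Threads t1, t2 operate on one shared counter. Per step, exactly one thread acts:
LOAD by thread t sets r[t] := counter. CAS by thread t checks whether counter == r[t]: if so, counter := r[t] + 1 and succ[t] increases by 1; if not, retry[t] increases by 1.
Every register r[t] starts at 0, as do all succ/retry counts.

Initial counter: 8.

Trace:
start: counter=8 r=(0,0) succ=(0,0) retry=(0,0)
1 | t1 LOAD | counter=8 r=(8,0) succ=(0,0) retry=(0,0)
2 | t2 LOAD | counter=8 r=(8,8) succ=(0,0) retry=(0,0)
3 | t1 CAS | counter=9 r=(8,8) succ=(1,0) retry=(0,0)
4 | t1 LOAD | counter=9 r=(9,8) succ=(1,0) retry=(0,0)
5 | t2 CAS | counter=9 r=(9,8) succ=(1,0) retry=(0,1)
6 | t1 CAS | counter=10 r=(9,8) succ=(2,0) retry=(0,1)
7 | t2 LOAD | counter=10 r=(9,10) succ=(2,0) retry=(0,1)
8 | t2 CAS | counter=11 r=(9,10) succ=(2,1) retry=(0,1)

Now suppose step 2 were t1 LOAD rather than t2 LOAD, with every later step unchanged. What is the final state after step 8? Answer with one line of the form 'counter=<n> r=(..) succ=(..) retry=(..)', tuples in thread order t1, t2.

counter=11 r=(9,10) succ=(2,1) retry=(0,1)

(re-executing from step 2 with the substitution; state before step 2: counter=8 r=(8,0) succ=(0,0) retry=(0,0))
2 | t1 LOAD | counter=8 r=(8,0) succ=(0,0) retry=(0,0)
3 | t1 CAS | counter=9 r=(8,0) succ=(1,0) retry=(0,0)
4 | t1 LOAD | counter=9 r=(9,0) succ=(1,0) retry=(0,0)
5 | t2 CAS | counter=9 r=(9,0) succ=(1,0) retry=(0,1)
6 | t1 CAS | counter=10 r=(9,0) succ=(2,0) retry=(0,1)
7 | t2 LOAD | counter=10 r=(9,10) succ=(2,0) retry=(0,1)
8 | t2 CAS | counter=11 r=(9,10) succ=(2,1) retry=(0,1)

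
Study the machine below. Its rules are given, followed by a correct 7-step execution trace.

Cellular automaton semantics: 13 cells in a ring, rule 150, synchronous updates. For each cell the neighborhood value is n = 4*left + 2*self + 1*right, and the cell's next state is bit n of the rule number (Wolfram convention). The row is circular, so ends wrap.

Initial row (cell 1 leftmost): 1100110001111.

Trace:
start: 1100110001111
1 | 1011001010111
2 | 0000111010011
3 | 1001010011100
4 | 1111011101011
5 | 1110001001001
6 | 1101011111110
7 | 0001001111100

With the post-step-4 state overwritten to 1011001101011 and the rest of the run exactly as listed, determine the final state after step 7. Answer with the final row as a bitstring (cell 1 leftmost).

state after step 4 := 1011001101011
5 | 0000110001001
6 | 1001001011111
7 | 0111111001111

0111111001111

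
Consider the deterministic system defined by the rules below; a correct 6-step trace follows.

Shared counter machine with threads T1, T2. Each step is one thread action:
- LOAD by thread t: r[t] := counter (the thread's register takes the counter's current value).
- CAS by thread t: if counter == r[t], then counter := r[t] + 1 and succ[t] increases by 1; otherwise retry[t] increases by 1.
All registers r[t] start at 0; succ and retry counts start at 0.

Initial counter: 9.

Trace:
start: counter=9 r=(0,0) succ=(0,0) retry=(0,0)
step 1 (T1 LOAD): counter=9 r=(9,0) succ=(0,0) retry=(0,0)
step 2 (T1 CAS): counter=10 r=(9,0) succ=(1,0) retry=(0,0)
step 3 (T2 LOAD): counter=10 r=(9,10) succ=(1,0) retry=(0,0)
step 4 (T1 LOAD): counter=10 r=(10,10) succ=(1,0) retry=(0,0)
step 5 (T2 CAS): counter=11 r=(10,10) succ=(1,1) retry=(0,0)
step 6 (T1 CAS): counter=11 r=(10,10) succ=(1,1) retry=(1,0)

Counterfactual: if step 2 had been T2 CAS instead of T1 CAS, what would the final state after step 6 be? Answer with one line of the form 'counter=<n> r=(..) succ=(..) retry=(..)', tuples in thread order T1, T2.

(re-executing from step 2 with the substitution; state before step 2: counter=9 r=(9,0) succ=(0,0) retry=(0,0))
step 2 (T2 CAS): counter=9 r=(9,0) succ=(0,0) retry=(0,1)
step 3 (T2 LOAD): counter=9 r=(9,9) succ=(0,0) retry=(0,1)
step 4 (T1 LOAD): counter=9 r=(9,9) succ=(0,0) retry=(0,1)
step 5 (T2 CAS): counter=10 r=(9,9) succ=(0,1) retry=(0,1)
step 6 (T1 CAS): counter=10 r=(9,9) succ=(0,1) retry=(1,1)

counter=10 r=(9,9) succ=(0,1) retry=(1,1)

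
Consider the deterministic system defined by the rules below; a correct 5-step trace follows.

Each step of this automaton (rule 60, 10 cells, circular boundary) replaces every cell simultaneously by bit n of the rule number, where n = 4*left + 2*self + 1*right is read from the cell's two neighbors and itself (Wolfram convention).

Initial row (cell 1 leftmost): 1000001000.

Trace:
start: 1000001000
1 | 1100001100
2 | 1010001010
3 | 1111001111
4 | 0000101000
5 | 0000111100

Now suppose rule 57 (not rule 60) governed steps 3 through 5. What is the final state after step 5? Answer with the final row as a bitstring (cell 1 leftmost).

(re-executing steps 3..5 under rule 57; state before step 3: 1010001010)
3 | 0101100101
4 | 1011010010
5 | 0110101001

0110101001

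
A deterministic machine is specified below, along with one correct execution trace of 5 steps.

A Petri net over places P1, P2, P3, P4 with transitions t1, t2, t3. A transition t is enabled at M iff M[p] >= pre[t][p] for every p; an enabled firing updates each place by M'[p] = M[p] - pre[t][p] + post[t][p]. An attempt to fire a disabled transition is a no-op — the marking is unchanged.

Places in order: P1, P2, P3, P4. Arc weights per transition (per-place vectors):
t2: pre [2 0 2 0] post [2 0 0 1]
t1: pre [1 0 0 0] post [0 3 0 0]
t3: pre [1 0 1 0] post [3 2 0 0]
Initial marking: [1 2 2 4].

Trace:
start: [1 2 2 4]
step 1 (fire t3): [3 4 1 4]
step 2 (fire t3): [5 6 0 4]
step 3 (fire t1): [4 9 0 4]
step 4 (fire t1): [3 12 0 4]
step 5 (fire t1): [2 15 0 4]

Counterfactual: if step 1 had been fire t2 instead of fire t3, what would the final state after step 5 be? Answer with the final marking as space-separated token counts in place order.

(re-executing from step 1 with the substitution; state before step 1: [1 2 2 4])
step 1 (fire t2): [1 2 2 4]
step 2 (fire t3): [3 4 1 4]
step 3 (fire t1): [2 7 1 4]
step 4 (fire t1): [1 10 1 4]
step 5 (fire t1): [0 13 1 4]

0 13 1 4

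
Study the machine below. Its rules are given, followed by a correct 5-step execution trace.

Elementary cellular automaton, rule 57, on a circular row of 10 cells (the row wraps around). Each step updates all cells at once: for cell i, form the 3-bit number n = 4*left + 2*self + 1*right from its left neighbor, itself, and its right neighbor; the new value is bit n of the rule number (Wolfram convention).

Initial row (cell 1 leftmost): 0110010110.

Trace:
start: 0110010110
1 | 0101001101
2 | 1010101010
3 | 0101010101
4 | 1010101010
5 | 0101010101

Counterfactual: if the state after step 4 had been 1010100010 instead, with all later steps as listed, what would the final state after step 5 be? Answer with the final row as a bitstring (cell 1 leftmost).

0101011001

state after step 4 := 1010100010
5 | 0101011001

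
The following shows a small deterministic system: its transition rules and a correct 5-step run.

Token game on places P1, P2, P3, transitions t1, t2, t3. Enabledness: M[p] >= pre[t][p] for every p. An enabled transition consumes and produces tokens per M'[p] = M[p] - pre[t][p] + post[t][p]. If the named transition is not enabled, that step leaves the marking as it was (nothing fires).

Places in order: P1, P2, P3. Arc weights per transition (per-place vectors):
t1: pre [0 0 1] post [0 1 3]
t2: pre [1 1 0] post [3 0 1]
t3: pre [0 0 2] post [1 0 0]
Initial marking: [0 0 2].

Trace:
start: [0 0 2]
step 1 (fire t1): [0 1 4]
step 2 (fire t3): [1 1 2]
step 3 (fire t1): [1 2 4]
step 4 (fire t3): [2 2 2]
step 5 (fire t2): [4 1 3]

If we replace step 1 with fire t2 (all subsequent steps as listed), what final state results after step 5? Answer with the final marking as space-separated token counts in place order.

(re-executing from step 1 with the substitution; state before step 1: [0 0 2])
step 1 (fire t2): [0 0 2]
step 2 (fire t3): [1 0 0]
step 3 (fire t1): [1 0 0]
step 4 (fire t3): [1 0 0]
step 5 (fire t2): [1 0 0]

1 0 0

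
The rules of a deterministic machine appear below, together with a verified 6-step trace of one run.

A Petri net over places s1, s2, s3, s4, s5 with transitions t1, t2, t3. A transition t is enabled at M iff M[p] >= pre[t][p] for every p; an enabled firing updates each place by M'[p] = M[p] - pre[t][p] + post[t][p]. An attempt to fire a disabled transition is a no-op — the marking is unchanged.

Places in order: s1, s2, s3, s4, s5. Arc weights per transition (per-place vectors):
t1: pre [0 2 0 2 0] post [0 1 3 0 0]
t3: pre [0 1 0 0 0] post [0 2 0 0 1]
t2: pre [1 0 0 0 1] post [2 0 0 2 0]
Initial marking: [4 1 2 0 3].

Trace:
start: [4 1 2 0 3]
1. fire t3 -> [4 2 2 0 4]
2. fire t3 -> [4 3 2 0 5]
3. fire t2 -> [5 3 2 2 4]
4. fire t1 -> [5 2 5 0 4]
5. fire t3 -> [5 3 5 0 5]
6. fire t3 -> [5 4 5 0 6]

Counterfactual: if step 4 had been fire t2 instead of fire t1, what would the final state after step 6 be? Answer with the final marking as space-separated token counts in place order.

6 5 2 4 5

(re-executing from step 4 with the substitution; state before step 4: [5 3 2 2 4])
4. fire t2 -> [6 3 2 4 3]
5. fire t3 -> [6 4 2 4 4]
6. fire t3 -> [6 5 2 4 5]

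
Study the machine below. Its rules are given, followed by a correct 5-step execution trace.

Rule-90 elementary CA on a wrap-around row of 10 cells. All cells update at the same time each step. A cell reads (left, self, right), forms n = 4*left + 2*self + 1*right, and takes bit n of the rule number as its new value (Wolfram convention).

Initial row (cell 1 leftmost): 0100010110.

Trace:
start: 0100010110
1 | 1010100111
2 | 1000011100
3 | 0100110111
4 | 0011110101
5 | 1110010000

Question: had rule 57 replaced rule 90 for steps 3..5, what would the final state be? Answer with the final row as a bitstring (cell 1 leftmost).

1010010100

(re-executing steps 3..5 under rule 57; state before step 3: 1000011100)
3 | 0111010010
4 | 0100101001
5 | 1010010100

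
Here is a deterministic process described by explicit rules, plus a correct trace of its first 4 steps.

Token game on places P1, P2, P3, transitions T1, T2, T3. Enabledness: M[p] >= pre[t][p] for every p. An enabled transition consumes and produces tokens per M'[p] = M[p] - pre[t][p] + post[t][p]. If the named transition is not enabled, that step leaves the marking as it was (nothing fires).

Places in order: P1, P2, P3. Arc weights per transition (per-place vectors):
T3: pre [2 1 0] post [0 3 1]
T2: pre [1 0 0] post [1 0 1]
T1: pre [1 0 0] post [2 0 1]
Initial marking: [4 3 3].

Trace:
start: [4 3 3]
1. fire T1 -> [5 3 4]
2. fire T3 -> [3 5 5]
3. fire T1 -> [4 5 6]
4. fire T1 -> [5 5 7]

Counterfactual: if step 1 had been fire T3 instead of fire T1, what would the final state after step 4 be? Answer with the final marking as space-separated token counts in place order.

(re-executing from step 1 with the substitution; state before step 1: [4 3 3])
1. fire T3 -> [2 5 4]
2. fire T3 -> [0 7 5]
3. fire T1 -> [0 7 5]
4. fire T1 -> [0 7 5]

0 7 5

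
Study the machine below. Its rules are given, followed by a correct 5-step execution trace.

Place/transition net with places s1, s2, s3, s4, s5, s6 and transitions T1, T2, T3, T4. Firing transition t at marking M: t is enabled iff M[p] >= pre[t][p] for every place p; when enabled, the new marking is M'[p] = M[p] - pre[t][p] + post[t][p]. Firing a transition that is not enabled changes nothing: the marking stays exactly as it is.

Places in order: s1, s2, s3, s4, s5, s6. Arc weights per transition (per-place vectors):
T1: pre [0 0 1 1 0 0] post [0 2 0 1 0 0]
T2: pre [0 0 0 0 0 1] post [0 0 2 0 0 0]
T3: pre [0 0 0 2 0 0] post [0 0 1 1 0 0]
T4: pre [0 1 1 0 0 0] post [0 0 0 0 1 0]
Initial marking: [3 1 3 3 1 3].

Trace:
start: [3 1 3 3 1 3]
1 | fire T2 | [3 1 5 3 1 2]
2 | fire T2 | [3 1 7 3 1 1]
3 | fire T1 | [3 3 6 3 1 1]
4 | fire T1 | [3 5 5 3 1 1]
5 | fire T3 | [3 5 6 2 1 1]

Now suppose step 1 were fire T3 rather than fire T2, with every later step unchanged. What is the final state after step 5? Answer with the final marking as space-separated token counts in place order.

3 5 5 1 1 2

(re-executing from step 1 with the substitution; state before step 1: [3 1 3 3 1 3])
1 | fire T3 | [3 1 4 2 1 3]
2 | fire T2 | [3 1 6 2 1 2]
3 | fire T1 | [3 3 5 2 1 2]
4 | fire T1 | [3 5 4 2 1 2]
5 | fire T3 | [3 5 5 1 1 2]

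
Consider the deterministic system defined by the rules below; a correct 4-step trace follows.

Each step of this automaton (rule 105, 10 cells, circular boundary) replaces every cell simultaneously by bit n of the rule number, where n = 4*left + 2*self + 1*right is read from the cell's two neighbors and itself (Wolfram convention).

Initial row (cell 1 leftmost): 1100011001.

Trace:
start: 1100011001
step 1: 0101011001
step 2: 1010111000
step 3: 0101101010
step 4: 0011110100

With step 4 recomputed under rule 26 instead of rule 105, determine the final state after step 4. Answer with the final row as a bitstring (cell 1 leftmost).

1001000001

(re-executing step 4 under rule 26; state before step 4: 0101101010)
step 4: 1001000001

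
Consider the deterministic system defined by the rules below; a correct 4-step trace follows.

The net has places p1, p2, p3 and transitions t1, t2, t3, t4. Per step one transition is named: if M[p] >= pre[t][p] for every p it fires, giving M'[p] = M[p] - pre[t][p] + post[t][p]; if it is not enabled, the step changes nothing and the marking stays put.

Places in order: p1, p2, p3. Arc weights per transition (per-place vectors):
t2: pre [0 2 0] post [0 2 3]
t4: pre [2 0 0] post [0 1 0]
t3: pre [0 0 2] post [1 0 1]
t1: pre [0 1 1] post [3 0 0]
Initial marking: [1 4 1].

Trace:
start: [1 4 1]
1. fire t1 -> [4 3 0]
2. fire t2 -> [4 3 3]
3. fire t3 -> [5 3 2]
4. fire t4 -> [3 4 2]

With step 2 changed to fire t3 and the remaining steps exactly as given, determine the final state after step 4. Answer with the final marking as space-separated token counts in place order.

2 4 0

(re-executing from step 2 with the substitution; state before step 2: [4 3 0])
2. fire t3 -> [4 3 0]
3. fire t3 -> [4 3 0]
4. fire t4 -> [2 4 0]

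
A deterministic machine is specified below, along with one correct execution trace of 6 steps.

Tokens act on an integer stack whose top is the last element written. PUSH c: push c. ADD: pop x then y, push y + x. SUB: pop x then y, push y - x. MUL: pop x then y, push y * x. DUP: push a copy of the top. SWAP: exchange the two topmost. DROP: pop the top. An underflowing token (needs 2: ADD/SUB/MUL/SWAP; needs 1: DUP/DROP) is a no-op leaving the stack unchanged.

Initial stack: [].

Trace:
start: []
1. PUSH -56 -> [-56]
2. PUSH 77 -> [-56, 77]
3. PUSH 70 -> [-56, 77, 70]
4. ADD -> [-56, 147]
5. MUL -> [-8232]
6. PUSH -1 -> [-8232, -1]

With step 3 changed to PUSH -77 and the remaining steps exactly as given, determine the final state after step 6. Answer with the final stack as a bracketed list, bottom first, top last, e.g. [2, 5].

[0, -1]

(re-executing from step 3 with the substitution; state before step 3: [-56, 77])
3. PUSH -77 -> [-56, 77, -77]
4. ADD -> [-56, 0]
5. MUL -> [0]
6. PUSH -1 -> [0, -1]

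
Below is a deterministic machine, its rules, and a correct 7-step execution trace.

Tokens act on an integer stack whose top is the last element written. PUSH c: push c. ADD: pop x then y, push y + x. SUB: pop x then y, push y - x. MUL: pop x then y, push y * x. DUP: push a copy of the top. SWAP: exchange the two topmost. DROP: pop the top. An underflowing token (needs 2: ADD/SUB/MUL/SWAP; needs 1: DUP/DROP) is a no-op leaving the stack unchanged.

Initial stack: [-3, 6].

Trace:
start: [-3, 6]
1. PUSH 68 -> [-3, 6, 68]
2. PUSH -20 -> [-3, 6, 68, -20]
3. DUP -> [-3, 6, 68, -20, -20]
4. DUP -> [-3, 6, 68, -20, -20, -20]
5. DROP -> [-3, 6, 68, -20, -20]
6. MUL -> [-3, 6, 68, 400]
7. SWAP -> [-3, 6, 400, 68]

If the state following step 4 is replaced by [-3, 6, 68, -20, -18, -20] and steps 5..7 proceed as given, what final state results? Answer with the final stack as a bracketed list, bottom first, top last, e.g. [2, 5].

[-3, 6, 360, 68]

state after step 4 := [-3, 6, 68, -20, -18, -20]
5. DROP -> [-3, 6, 68, -20, -18]
6. MUL -> [-3, 6, 68, 360]
7. SWAP -> [-3, 6, 360, 68]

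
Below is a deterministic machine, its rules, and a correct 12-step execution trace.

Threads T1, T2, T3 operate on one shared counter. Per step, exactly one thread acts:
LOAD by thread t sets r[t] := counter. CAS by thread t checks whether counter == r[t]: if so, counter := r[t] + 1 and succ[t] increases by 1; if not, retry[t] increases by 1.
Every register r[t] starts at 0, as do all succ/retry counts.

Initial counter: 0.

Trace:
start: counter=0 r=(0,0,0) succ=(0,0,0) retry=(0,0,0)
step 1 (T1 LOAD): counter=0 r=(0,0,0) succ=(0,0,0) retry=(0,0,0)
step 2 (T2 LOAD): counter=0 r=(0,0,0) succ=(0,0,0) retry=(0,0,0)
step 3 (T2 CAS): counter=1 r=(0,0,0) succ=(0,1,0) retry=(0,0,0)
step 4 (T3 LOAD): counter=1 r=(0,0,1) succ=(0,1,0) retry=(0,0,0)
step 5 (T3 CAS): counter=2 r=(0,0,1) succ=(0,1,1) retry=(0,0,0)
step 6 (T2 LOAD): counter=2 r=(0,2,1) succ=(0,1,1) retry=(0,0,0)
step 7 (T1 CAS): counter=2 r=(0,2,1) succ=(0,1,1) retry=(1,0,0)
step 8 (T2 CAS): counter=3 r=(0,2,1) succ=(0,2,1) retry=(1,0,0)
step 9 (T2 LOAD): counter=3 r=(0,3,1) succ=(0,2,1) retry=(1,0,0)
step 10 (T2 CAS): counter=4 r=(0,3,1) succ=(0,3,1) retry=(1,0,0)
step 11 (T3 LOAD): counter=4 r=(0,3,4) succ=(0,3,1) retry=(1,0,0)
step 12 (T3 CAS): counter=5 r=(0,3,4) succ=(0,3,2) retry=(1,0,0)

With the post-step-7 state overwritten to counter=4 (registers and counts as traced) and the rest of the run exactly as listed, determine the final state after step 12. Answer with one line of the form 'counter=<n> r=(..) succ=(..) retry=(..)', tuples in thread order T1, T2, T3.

counter=6 r=(0,4,5) succ=(0,2,2) retry=(1,1,0)

state after step 7 := counter=4 r=(0,2,1) succ=(0,1,1) retry=(1,0,0)
step 8 (T2 CAS): counter=4 r=(0,2,1) succ=(0,1,1) retry=(1,1,0)
step 9 (T2 LOAD): counter=4 r=(0,4,1) succ=(0,1,1) retry=(1,1,0)
step 10 (T2 CAS): counter=5 r=(0,4,1) succ=(0,2,1) retry=(1,1,0)
step 11 (T3 LOAD): counter=5 r=(0,4,5) succ=(0,2,1) retry=(1,1,0)
step 12 (T3 CAS): counter=6 r=(0,4,5) succ=(0,2,2) retry=(1,1,0)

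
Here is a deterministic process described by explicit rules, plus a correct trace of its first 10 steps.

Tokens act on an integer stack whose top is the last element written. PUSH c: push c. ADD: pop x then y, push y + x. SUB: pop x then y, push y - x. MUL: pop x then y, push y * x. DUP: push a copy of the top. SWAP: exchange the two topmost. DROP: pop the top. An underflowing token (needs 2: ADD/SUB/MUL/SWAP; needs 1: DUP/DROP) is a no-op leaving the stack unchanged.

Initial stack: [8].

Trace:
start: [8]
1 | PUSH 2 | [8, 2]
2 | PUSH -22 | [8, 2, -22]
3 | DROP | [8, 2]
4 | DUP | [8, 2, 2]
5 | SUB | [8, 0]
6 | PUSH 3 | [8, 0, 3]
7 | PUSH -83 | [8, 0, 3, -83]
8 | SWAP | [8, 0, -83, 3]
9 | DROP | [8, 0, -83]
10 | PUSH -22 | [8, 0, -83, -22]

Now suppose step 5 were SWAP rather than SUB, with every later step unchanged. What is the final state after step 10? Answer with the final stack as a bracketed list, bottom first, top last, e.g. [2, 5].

(re-executing from step 5 with the substitution; state before step 5: [8, 2, 2])
5 | SWAP | [8, 2, 2]
6 | PUSH 3 | [8, 2, 2, 3]
7 | PUSH -83 | [8, 2, 2, 3, -83]
8 | SWAP | [8, 2, 2, -83, 3]
9 | DROP | [8, 2, 2, -83]
10 | PUSH -22 | [8, 2, 2, -83, -22]

[8, 2, 2, -83, -22]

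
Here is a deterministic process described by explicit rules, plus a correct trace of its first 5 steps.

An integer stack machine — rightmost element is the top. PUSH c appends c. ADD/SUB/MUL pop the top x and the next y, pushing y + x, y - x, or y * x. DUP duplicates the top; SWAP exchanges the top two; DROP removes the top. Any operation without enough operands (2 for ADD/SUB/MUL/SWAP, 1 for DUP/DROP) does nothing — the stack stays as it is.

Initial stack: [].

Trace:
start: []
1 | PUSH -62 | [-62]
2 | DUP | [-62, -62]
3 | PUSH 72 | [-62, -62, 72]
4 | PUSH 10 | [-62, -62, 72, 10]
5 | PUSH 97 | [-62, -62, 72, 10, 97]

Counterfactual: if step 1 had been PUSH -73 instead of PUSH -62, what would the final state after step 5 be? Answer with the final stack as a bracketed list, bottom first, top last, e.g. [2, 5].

[-73, -73, 72, 10, 97]

(re-executing from step 1 with the substitution; state before step 1: [])
1 | PUSH -73 | [-73]
2 | DUP | [-73, -73]
3 | PUSH 72 | [-73, -73, 72]
4 | PUSH 10 | [-73, -73, 72, 10]
5 | PUSH 97 | [-73, -73, 72, 10, 97]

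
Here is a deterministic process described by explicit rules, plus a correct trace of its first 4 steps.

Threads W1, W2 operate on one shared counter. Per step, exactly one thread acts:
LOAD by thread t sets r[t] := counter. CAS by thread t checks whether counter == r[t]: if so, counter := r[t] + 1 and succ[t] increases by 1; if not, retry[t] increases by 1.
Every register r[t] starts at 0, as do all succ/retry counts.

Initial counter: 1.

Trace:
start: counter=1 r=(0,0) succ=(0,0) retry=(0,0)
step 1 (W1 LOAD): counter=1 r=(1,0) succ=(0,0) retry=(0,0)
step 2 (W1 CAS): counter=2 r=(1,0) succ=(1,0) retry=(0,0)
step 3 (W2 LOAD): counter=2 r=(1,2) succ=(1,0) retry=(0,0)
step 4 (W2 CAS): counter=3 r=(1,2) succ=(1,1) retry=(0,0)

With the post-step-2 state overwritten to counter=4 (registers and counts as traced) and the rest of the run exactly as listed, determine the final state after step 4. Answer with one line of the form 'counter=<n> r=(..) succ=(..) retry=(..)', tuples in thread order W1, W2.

counter=5 r=(1,4) succ=(1,1) retry=(0,0)

state after step 2 := counter=4 r=(1,0) succ=(1,0) retry=(0,0)
step 3 (W2 LOAD): counter=4 r=(1,4) succ=(1,0) retry=(0,0)
step 4 (W2 CAS): counter=5 r=(1,4) succ=(1,1) retry=(0,0)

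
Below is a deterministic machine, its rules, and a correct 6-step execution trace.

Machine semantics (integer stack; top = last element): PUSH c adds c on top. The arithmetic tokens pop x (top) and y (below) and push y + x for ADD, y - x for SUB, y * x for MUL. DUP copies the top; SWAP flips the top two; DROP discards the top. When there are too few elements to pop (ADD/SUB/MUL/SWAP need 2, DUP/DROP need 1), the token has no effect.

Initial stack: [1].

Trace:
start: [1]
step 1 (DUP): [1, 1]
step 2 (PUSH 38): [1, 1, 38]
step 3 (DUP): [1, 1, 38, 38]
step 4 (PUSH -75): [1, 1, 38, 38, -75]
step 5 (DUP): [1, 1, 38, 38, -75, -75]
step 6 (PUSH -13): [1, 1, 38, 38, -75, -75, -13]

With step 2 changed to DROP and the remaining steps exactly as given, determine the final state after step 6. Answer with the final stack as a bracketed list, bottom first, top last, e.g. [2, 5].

[1, 1, -75, -75, -13]

(re-executing from step 2 with the substitution; state before step 2: [1, 1])
step 2 (DROP): [1]
step 3 (DUP): [1, 1]
step 4 (PUSH -75): [1, 1, -75]
step 5 (DUP): [1, 1, -75, -75]
step 6 (PUSH -13): [1, 1, -75, -75, -13]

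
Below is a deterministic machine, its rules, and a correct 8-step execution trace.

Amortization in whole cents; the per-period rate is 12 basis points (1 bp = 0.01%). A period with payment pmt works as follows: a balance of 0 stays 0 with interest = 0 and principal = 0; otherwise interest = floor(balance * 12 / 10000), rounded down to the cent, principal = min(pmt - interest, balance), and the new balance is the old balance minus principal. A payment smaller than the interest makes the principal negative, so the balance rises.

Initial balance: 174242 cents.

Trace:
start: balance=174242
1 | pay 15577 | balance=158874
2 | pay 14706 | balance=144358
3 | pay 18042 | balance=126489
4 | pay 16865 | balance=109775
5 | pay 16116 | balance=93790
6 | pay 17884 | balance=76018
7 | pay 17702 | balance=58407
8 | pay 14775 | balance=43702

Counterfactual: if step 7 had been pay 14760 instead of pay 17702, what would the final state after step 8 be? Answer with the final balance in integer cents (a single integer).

(re-executing from step 7 with the substitution; state before step 7: balance=76018)
7 | pay 14760 | balance=61349
8 | pay 14775 | balance=46647

46647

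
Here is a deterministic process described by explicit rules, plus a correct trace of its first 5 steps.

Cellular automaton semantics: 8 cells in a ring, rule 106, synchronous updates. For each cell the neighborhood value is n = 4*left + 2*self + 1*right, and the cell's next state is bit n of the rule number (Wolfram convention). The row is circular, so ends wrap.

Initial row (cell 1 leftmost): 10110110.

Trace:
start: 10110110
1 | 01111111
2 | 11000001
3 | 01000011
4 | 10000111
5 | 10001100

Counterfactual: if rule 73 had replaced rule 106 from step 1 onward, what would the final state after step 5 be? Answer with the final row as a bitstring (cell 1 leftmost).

(re-executing steps 1..5 under rule 73; state before step 1: 10110110)
1 | 00110110
2 | 10110110
3 | 00110110
4 | 10110110
5 | 00110110

00110110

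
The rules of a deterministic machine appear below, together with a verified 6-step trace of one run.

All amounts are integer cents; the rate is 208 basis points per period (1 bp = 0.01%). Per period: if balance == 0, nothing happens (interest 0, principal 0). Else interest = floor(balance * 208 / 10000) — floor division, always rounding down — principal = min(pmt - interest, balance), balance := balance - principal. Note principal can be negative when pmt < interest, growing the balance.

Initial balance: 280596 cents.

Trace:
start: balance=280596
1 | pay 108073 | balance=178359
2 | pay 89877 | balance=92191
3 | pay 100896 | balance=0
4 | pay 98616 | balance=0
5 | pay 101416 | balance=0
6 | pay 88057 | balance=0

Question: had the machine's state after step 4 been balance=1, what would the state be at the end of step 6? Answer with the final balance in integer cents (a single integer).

state after step 4 := balance=1
5 | pay 101416 | balance=0
6 | pay 88057 | balance=0

0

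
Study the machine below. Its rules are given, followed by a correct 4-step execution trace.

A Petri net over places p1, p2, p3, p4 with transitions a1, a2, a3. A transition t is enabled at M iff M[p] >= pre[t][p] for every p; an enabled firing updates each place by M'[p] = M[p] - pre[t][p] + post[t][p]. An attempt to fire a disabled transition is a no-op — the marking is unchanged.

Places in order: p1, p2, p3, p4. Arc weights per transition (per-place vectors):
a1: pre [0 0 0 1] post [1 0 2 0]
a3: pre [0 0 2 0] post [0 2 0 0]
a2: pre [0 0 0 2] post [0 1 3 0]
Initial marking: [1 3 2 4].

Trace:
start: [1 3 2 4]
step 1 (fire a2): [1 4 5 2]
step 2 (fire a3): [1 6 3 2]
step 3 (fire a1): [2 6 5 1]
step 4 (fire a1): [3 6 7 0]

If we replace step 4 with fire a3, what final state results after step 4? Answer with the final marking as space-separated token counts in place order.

2 8 3 1

(re-executing from step 4 with the substitution; state before step 4: [2 6 5 1])
step 4 (fire a3): [2 8 3 1]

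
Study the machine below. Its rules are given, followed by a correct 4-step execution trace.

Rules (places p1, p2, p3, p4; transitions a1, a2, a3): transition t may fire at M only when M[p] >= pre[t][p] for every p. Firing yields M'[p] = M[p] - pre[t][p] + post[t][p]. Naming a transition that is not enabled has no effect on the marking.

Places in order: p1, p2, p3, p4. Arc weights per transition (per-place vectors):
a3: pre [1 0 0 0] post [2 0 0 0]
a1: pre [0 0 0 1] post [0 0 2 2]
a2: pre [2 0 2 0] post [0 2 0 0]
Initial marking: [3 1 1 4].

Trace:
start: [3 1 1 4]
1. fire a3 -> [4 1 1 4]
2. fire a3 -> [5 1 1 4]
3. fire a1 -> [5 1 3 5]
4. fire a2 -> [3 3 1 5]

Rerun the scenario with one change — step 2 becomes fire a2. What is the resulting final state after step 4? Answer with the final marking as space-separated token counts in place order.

(re-executing from step 2 with the substitution; state before step 2: [4 1 1 4])
2. fire a2 -> [4 1 1 4]
3. fire a1 -> [4 1 3 5]
4. fire a2 -> [2 3 1 5]

2 3 1 5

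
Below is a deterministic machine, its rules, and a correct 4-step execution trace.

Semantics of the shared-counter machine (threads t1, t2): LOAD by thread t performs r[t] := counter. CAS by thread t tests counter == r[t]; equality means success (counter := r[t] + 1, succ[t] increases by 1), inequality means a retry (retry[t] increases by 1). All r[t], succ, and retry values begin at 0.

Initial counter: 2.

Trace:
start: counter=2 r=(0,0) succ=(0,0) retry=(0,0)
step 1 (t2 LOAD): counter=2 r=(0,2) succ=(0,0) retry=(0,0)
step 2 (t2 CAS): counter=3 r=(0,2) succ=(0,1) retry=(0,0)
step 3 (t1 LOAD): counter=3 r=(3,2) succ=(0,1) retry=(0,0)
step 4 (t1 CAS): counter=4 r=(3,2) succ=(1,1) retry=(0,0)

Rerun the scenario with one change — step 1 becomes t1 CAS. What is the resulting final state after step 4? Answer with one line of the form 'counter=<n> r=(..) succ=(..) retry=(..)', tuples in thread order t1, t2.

(re-executing from step 1 with the substitution; state before step 1: counter=2 r=(0,0) succ=(0,0) retry=(0,0))
step 1 (t1 CAS): counter=2 r=(0,0) succ=(0,0) retry=(1,0)
step 2 (t2 CAS): counter=2 r=(0,0) succ=(0,0) retry=(1,1)
step 3 (t1 LOAD): counter=2 r=(2,0) succ=(0,0) retry=(1,1)
step 4 (t1 CAS): counter=3 r=(2,0) succ=(1,0) retry=(1,1)

counter=3 r=(2,0) succ=(1,0) retry=(1,1)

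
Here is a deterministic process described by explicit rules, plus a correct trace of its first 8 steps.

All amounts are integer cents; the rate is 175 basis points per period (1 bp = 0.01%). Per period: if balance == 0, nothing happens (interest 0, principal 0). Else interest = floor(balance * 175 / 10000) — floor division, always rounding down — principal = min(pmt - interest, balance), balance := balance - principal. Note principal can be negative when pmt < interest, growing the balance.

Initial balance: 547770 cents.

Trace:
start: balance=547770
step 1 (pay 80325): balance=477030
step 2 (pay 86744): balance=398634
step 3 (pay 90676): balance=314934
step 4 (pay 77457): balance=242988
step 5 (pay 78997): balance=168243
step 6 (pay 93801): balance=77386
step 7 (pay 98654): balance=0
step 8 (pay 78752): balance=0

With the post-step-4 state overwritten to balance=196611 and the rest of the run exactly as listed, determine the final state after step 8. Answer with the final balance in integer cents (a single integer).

state after step 4 := balance=196611
step 5 (pay 78997): balance=121054
step 6 (pay 93801): balance=29371
step 7 (pay 98654): balance=0
step 8 (pay 78752): balance=0

0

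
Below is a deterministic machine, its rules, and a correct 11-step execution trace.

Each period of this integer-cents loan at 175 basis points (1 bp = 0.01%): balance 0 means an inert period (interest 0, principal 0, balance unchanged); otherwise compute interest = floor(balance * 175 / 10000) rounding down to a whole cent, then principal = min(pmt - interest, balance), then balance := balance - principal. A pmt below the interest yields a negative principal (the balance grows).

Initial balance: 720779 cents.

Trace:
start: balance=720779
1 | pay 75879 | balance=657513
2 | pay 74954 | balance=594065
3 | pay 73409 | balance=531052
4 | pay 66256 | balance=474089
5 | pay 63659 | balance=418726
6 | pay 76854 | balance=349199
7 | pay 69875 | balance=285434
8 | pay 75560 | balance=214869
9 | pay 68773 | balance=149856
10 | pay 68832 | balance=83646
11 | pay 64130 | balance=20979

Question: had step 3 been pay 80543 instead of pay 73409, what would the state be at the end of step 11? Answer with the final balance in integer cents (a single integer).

(re-executing from step 3 with the substitution; state before step 3: balance=594065)
3 | pay 80543 | balance=523918
4 | pay 66256 | balance=466830
5 | pay 63659 | balance=411340
6 | pay 76854 | balance=341684
7 | pay 69875 | balance=277788
8 | pay 75560 | balance=207089
9 | pay 68773 | balance=141940
10 | pay 68832 | balance=75591
11 | pay 64130 | balance=12783

12783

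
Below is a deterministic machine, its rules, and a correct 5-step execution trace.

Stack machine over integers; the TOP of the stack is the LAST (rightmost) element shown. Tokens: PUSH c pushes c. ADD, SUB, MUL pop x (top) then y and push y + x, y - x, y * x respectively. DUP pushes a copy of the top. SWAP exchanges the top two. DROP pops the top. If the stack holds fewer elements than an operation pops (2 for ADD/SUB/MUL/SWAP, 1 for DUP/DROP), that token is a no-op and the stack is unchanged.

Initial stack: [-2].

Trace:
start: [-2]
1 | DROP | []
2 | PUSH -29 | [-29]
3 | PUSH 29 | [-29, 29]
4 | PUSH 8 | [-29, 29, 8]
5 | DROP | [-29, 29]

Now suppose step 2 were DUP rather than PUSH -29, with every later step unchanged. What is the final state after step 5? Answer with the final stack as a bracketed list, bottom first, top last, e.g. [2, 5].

(re-executing from step 2 with the substitution; state before step 2: [])
2 | DUP | []
3 | PUSH 29 | [29]
4 | PUSH 8 | [29, 8]
5 | DROP | [29]

[29]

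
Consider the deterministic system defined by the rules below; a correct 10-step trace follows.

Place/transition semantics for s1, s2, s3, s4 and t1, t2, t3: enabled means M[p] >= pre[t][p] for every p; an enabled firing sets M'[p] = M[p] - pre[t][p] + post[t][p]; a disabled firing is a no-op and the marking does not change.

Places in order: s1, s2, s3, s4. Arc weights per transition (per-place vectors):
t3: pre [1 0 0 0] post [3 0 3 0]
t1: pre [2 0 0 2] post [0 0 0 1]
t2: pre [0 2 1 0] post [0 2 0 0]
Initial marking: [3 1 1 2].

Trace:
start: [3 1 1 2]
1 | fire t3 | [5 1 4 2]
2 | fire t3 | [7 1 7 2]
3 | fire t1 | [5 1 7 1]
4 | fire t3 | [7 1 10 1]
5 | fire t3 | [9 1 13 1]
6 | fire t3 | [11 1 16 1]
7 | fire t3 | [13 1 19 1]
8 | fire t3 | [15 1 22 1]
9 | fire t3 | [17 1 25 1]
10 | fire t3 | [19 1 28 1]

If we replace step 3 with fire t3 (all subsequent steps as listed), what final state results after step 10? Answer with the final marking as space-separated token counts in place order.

(re-executing from step 3 with the substitution; state before step 3: [7 1 7 2])
3 | fire t3 | [9 1 10 2]
4 | fire t3 | [11 1 13 2]
5 | fire t3 | [13 1 16 2]
6 | fire t3 | [15 1 19 2]
7 | fire t3 | [17 1 22 2]
8 | fire t3 | [19 1 25 2]
9 | fire t3 | [21 1 28 2]
10 | fire t3 | [23 1 31 2]

23 1 31 2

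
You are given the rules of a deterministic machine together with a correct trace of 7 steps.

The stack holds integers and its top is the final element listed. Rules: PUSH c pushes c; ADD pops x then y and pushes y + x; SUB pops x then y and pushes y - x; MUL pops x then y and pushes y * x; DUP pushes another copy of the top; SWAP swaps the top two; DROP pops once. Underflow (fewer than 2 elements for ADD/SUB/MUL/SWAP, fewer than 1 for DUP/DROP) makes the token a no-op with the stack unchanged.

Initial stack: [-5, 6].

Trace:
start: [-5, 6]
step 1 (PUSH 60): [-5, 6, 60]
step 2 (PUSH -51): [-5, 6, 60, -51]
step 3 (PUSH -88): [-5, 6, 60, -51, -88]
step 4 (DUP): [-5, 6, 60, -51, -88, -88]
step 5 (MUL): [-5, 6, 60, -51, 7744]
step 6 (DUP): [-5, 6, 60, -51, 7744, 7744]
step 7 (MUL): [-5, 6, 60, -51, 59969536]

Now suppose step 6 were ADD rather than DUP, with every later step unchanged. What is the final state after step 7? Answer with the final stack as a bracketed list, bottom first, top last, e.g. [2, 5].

[-5, 6, 461580]

(re-executing from step 6 with the substitution; state before step 6: [-5, 6, 60, -51, 7744])
step 6 (ADD): [-5, 6, 60, 7693]
step 7 (MUL): [-5, 6, 461580]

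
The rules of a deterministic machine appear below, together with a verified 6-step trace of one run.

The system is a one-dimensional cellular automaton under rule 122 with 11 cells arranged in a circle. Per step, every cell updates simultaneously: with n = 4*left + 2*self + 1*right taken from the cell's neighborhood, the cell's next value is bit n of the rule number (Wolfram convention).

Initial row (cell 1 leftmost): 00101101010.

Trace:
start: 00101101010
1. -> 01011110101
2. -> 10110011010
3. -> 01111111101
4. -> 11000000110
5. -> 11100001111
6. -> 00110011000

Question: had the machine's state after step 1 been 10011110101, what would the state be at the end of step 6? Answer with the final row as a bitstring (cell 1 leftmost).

state after step 1 := 10011110101
2. -> 11110011011
3. -> 00011111110
4. -> 00110000011
5. -> 11111000111
6. -> 00001101100

00001101100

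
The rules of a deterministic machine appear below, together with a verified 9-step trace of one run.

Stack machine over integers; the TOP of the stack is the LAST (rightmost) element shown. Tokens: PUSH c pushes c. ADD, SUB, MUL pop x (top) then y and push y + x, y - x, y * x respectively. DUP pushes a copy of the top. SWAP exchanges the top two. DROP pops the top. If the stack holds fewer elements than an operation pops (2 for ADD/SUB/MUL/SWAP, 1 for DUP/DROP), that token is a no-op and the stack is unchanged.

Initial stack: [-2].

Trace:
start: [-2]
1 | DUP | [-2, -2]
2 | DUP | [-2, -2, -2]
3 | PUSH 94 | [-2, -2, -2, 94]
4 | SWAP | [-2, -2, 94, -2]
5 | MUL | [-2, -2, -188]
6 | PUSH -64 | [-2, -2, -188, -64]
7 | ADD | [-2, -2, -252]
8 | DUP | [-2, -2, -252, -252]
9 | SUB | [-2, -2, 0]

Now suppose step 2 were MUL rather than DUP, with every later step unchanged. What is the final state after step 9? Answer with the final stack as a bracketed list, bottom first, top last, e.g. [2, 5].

(re-executing from step 2 with the substitution; state before step 2: [-2, -2])
2 | MUL | [4]
3 | PUSH 94 | [4, 94]
4 | SWAP | [94, 4]
5 | MUL | [376]
6 | PUSH -64 | [376, -64]
7 | ADD | [312]
8 | DUP | [312, 312]
9 | SUB | [0]

[0]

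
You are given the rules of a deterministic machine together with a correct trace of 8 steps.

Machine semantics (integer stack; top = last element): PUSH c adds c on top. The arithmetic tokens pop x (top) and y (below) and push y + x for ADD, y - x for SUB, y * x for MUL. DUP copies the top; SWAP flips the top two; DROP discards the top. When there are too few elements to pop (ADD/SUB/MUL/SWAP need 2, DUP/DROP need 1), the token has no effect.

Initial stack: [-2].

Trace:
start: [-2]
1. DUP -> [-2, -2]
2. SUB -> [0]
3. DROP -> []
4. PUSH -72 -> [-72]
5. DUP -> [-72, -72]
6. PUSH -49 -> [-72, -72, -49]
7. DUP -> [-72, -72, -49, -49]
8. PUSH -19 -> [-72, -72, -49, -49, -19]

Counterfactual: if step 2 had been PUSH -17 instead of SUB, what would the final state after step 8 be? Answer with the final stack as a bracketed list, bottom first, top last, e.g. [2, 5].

[-2, -2, -72, -72, -49, -49, -19]

(re-executing from step 2 with the substitution; state before step 2: [-2, -2])
2. PUSH -17 -> [-2, -2, -17]
3. DROP -> [-2, -2]
4. PUSH -72 -> [-2, -2, -72]
5. DUP -> [-2, -2, -72, -72]
6. PUSH -49 -> [-2, -2, -72, -72, -49]
7. DUP -> [-2, -2, -72, -72, -49, -49]
8. PUSH -19 -> [-2, -2, -72, -72, -49, -49, -19]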